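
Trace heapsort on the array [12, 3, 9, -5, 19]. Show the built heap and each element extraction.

Build heap: [19, 12, 9, -5, 3]
Extract 19: [12, 3, 9, -5, 19]
Extract 12: [9, 3, -5, 12, 19]
Extract 9: [3, -5, 9, 12, 19]
Extract 3: [-5, 3, 9, 12, 19]


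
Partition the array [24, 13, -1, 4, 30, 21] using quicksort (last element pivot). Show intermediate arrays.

Partition 1: pivot=21 at index 3 -> [13, -1, 4, 21, 30, 24]
Partition 2: pivot=4 at index 1 -> [-1, 4, 13, 21, 30, 24]
Partition 3: pivot=24 at index 4 -> [-1, 4, 13, 21, 24, 30]


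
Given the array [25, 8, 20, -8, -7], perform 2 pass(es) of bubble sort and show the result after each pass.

After pass 1: [8, 20, -8, -7, 25] (4 swaps)
After pass 2: [8, -8, -7, 20, 25] (2 swaps)
Total swaps: 6


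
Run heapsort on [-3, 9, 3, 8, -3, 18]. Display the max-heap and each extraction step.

Build heap: [18, 9, 3, 8, -3, -3]
Extract 18: [9, 8, 3, -3, -3, 18]
Extract 9: [8, -3, 3, -3, 9, 18]
Extract 8: [3, -3, -3, 8, 9, 18]
Extract 3: [-3, -3, 3, 8, 9, 18]
Extract -3: [-3, -3, 3, 8, 9, 18]


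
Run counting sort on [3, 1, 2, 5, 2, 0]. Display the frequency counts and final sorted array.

Count array: [1, 1, 2, 1, 0, 1]
(count[i] = number of elements equal to i)
Cumulative count: [1, 2, 4, 5, 5, 6]
Sorted: [0, 1, 2, 2, 3, 5]


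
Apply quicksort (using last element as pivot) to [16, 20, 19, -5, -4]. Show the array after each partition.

Partition 1: pivot=-4 at index 1 -> [-5, -4, 19, 16, 20]
Partition 2: pivot=20 at index 4 -> [-5, -4, 19, 16, 20]
Partition 3: pivot=16 at index 2 -> [-5, -4, 16, 19, 20]


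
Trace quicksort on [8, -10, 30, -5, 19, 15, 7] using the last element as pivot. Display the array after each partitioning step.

Partition 1: pivot=7 at index 2 -> [-10, -5, 7, 8, 19, 15, 30]
Partition 2: pivot=-5 at index 1 -> [-10, -5, 7, 8, 19, 15, 30]
Partition 3: pivot=30 at index 6 -> [-10, -5, 7, 8, 19, 15, 30]
Partition 4: pivot=15 at index 4 -> [-10, -5, 7, 8, 15, 19, 30]


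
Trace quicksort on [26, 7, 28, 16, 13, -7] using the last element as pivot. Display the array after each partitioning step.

Partition 1: pivot=-7 at index 0 -> [-7, 7, 28, 16, 13, 26]
Partition 2: pivot=26 at index 4 -> [-7, 7, 16, 13, 26, 28]
Partition 3: pivot=13 at index 2 -> [-7, 7, 13, 16, 26, 28]


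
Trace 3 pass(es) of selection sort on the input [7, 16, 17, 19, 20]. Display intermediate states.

Pass 1: Select minimum 7 at index 0, swap -> [7, 16, 17, 19, 20]
Pass 2: Select minimum 16 at index 1, swap -> [7, 16, 17, 19, 20]
Pass 3: Select minimum 17 at index 2, swap -> [7, 16, 17, 19, 20]


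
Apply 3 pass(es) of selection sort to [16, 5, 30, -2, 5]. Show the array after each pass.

Pass 1: Select minimum -2 at index 3, swap -> [-2, 5, 30, 16, 5]
Pass 2: Select minimum 5 at index 1, swap -> [-2, 5, 30, 16, 5]
Pass 3: Select minimum 5 at index 4, swap -> [-2, 5, 5, 16, 30]


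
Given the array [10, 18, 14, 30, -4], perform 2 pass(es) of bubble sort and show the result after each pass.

After pass 1: [10, 14, 18, -4, 30] (2 swaps)
After pass 2: [10, 14, -4, 18, 30] (1 swaps)
Total swaps: 3


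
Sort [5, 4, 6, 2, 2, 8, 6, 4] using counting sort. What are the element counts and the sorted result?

Count array: [0, 0, 2, 0, 2, 1, 2, 0, 1]
(count[i] = number of elements equal to i)
Cumulative count: [0, 0, 2, 2, 4, 5, 7, 7, 8]
Sorted: [2, 2, 4, 4, 5, 6, 6, 8]


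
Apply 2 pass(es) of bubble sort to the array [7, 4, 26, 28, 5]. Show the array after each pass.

After pass 1: [4, 7, 26, 5, 28] (2 swaps)
After pass 2: [4, 7, 5, 26, 28] (1 swaps)
Total swaps: 3


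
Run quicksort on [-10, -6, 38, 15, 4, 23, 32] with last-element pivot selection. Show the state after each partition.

Partition 1: pivot=32 at index 5 -> [-10, -6, 15, 4, 23, 32, 38]
Partition 2: pivot=23 at index 4 -> [-10, -6, 15, 4, 23, 32, 38]
Partition 3: pivot=4 at index 2 -> [-10, -6, 4, 15, 23, 32, 38]
Partition 4: pivot=-6 at index 1 -> [-10, -6, 4, 15, 23, 32, 38]


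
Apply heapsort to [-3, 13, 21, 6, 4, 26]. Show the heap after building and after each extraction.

Build heap: [26, 13, 21, 6, 4, -3]
Extract 26: [21, 13, -3, 6, 4, 26]
Extract 21: [13, 6, -3, 4, 21, 26]
Extract 13: [6, 4, -3, 13, 21, 26]
Extract 6: [4, -3, 6, 13, 21, 26]
Extract 4: [-3, 4, 6, 13, 21, 26]


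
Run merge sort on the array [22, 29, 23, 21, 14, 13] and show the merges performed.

Divide and conquer:
  Merge [29] + [23] -> [23, 29]
  Merge [22] + [23, 29] -> [22, 23, 29]
  Merge [14] + [13] -> [13, 14]
  Merge [21] + [13, 14] -> [13, 14, 21]
  Merge [22, 23, 29] + [13, 14, 21] -> [13, 14, 21, 22, 23, 29]


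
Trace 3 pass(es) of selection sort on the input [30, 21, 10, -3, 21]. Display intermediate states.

Pass 1: Select minimum -3 at index 3, swap -> [-3, 21, 10, 30, 21]
Pass 2: Select minimum 10 at index 2, swap -> [-3, 10, 21, 30, 21]
Pass 3: Select minimum 21 at index 2, swap -> [-3, 10, 21, 30, 21]


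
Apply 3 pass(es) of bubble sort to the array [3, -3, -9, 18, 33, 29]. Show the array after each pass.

After pass 1: [-3, -9, 3, 18, 29, 33] (3 swaps)
After pass 2: [-9, -3, 3, 18, 29, 33] (1 swaps)
After pass 3: [-9, -3, 3, 18, 29, 33] (0 swaps)
Total swaps: 4


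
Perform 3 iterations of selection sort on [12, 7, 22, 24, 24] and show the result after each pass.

Pass 1: Select minimum 7 at index 1, swap -> [7, 12, 22, 24, 24]
Pass 2: Select minimum 12 at index 1, swap -> [7, 12, 22, 24, 24]
Pass 3: Select minimum 22 at index 2, swap -> [7, 12, 22, 24, 24]


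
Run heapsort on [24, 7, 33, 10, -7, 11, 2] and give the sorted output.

Build heap: [33, 10, 24, 7, -7, 11, 2]
Extract 33: [24, 10, 11, 7, -7, 2, 33]
Extract 24: [11, 10, 2, 7, -7, 24, 33]
Extract 11: [10, 7, 2, -7, 11, 24, 33]
Extract 10: [7, -7, 2, 10, 11, 24, 33]
Extract 7: [2, -7, 7, 10, 11, 24, 33]
Extract 2: [-7, 2, 7, 10, 11, 24, 33]


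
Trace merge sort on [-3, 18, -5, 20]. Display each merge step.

Divide and conquer:
  Merge [-3] + [18] -> [-3, 18]
  Merge [-5] + [20] -> [-5, 20]
  Merge [-3, 18] + [-5, 20] -> [-5, -3, 18, 20]


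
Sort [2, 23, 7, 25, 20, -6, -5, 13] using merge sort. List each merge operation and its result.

Divide and conquer:
  Merge [2] + [23] -> [2, 23]
  Merge [7] + [25] -> [7, 25]
  Merge [2, 23] + [7, 25] -> [2, 7, 23, 25]
  Merge [20] + [-6] -> [-6, 20]
  Merge [-5] + [13] -> [-5, 13]
  Merge [-6, 20] + [-5, 13] -> [-6, -5, 13, 20]
  Merge [2, 7, 23, 25] + [-6, -5, 13, 20] -> [-6, -5, 2, 7, 13, 20, 23, 25]


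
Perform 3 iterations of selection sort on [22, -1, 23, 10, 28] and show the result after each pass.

Pass 1: Select minimum -1 at index 1, swap -> [-1, 22, 23, 10, 28]
Pass 2: Select minimum 10 at index 3, swap -> [-1, 10, 23, 22, 28]
Pass 3: Select minimum 22 at index 3, swap -> [-1, 10, 22, 23, 28]


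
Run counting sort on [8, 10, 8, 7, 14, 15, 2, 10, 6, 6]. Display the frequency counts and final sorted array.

Count array: [0, 0, 1, 0, 0, 0, 2, 1, 2, 0, 2, 0, 0, 0, 1, 1]
(count[i] = number of elements equal to i)
Cumulative count: [0, 0, 1, 1, 1, 1, 3, 4, 6, 6, 8, 8, 8, 8, 9, 10]
Sorted: [2, 6, 6, 7, 8, 8, 10, 10, 14, 15]


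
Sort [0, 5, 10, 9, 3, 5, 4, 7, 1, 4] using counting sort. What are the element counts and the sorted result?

Count array: [1, 1, 0, 1, 2, 2, 0, 1, 0, 1, 1]
(count[i] = number of elements equal to i)
Cumulative count: [1, 2, 2, 3, 5, 7, 7, 8, 8, 9, 10]
Sorted: [0, 1, 3, 4, 4, 5, 5, 7, 9, 10]


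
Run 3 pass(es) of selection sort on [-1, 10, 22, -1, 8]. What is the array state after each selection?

Pass 1: Select minimum -1 at index 0, swap -> [-1, 10, 22, -1, 8]
Pass 2: Select minimum -1 at index 3, swap -> [-1, -1, 22, 10, 8]
Pass 3: Select minimum 8 at index 4, swap -> [-1, -1, 8, 10, 22]


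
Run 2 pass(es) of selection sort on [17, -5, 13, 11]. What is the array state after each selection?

Pass 1: Select minimum -5 at index 1, swap -> [-5, 17, 13, 11]
Pass 2: Select minimum 11 at index 3, swap -> [-5, 11, 13, 17]


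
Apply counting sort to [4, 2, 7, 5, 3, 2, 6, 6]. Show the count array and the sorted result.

Count array: [0, 0, 2, 1, 1, 1, 2, 1]
(count[i] = number of elements equal to i)
Cumulative count: [0, 0, 2, 3, 4, 5, 7, 8]
Sorted: [2, 2, 3, 4, 5, 6, 6, 7]


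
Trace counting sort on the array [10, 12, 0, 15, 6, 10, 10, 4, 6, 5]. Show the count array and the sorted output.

Count array: [1, 0, 0, 0, 1, 1, 2, 0, 0, 0, 3, 0, 1, 0, 0, 1]
(count[i] = number of elements equal to i)
Cumulative count: [1, 1, 1, 1, 2, 3, 5, 5, 5, 5, 8, 8, 9, 9, 9, 10]
Sorted: [0, 4, 5, 6, 6, 10, 10, 10, 12, 15]


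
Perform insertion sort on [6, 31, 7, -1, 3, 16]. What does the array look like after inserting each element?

First element 6 is already 'sorted'
Insert 31: shifted 0 elements -> [6, 31, 7, -1, 3, 16]
Insert 7: shifted 1 elements -> [6, 7, 31, -1, 3, 16]
Insert -1: shifted 3 elements -> [-1, 6, 7, 31, 3, 16]
Insert 3: shifted 3 elements -> [-1, 3, 6, 7, 31, 16]
Insert 16: shifted 1 elements -> [-1, 3, 6, 7, 16, 31]


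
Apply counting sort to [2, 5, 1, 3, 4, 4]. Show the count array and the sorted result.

Count array: [0, 1, 1, 1, 2, 1]
(count[i] = number of elements equal to i)
Cumulative count: [0, 1, 2, 3, 5, 6]
Sorted: [1, 2, 3, 4, 4, 5]


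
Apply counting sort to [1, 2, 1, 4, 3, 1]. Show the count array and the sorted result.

Count array: [0, 3, 1, 1, 1]
(count[i] = number of elements equal to i)
Cumulative count: [0, 3, 4, 5, 6]
Sorted: [1, 1, 1, 2, 3, 4]


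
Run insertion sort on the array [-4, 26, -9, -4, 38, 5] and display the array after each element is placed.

First element -4 is already 'sorted'
Insert 26: shifted 0 elements -> [-4, 26, -9, -4, 38, 5]
Insert -9: shifted 2 elements -> [-9, -4, 26, -4, 38, 5]
Insert -4: shifted 1 elements -> [-9, -4, -4, 26, 38, 5]
Insert 38: shifted 0 elements -> [-9, -4, -4, 26, 38, 5]
Insert 5: shifted 2 elements -> [-9, -4, -4, 5, 26, 38]


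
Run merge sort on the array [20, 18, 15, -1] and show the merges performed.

Divide and conquer:
  Merge [20] + [18] -> [18, 20]
  Merge [15] + [-1] -> [-1, 15]
  Merge [18, 20] + [-1, 15] -> [-1, 15, 18, 20]


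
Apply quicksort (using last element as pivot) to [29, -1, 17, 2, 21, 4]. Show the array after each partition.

Partition 1: pivot=4 at index 2 -> [-1, 2, 4, 29, 21, 17]
Partition 2: pivot=2 at index 1 -> [-1, 2, 4, 29, 21, 17]
Partition 3: pivot=17 at index 3 -> [-1, 2, 4, 17, 21, 29]
Partition 4: pivot=29 at index 5 -> [-1, 2, 4, 17, 21, 29]


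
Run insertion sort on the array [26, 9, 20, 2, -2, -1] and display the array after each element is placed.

First element 26 is already 'sorted'
Insert 9: shifted 1 elements -> [9, 26, 20, 2, -2, -1]
Insert 20: shifted 1 elements -> [9, 20, 26, 2, -2, -1]
Insert 2: shifted 3 elements -> [2, 9, 20, 26, -2, -1]
Insert -2: shifted 4 elements -> [-2, 2, 9, 20, 26, -1]
Insert -1: shifted 4 elements -> [-2, -1, 2, 9, 20, 26]


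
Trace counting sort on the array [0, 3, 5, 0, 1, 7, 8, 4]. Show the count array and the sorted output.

Count array: [2, 1, 0, 1, 1, 1, 0, 1, 1]
(count[i] = number of elements equal to i)
Cumulative count: [2, 3, 3, 4, 5, 6, 6, 7, 8]
Sorted: [0, 0, 1, 3, 4, 5, 7, 8]


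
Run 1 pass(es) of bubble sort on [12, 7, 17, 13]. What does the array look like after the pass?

After pass 1: [7, 12, 13, 17] (2 swaps)
Total swaps: 2


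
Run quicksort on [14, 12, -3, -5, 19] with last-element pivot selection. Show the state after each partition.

Partition 1: pivot=19 at index 4 -> [14, 12, -3, -5, 19]
Partition 2: pivot=-5 at index 0 -> [-5, 12, -3, 14, 19]
Partition 3: pivot=14 at index 3 -> [-5, 12, -3, 14, 19]
Partition 4: pivot=-3 at index 1 -> [-5, -3, 12, 14, 19]


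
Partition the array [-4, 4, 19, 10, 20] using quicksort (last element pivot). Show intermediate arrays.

Partition 1: pivot=20 at index 4 -> [-4, 4, 19, 10, 20]
Partition 2: pivot=10 at index 2 -> [-4, 4, 10, 19, 20]
Partition 3: pivot=4 at index 1 -> [-4, 4, 10, 19, 20]


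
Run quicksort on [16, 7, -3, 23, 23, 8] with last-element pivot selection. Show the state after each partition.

Partition 1: pivot=8 at index 2 -> [7, -3, 8, 23, 23, 16]
Partition 2: pivot=-3 at index 0 -> [-3, 7, 8, 23, 23, 16]
Partition 3: pivot=16 at index 3 -> [-3, 7, 8, 16, 23, 23]
Partition 4: pivot=23 at index 5 -> [-3, 7, 8, 16, 23, 23]


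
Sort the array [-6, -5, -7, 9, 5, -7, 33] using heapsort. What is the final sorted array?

Build heap: [33, 9, -6, -5, 5, -7, -7]
Extract 33: [9, 5, -6, -5, -7, -7, 33]
Extract 9: [5, -5, -6, -7, -7, 9, 33]
Extract 5: [-5, -7, -6, -7, 5, 9, 33]
Extract -5: [-6, -7, -7, -5, 5, 9, 33]
Extract -6: [-7, -7, -6, -5, 5, 9, 33]
Extract -7: [-7, -7, -6, -5, 5, 9, 33]


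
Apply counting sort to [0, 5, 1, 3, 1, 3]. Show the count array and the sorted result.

Count array: [1, 2, 0, 2, 0, 1]
(count[i] = number of elements equal to i)
Cumulative count: [1, 3, 3, 5, 5, 6]
Sorted: [0, 1, 1, 3, 3, 5]


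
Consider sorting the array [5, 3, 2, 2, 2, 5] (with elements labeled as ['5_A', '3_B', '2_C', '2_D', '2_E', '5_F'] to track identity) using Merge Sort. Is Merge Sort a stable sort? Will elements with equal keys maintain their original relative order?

Trace Merge Sort on the labeled array (the key is the number; the letter only tracks identity):
  Merge [3_B] + [2_C] -> [2_C, 3_B]
  Merge [5_A] + [2_C, 3_B] -> [2_C, 3_B, 5_A]
  Merge [2_E] + [5_F] -> [2_E, 5_F]
  Merge [2_D] + [2_E, 5_F] -> [2_D, 2_E, 5_F]
  Merge [2_C, 3_B, 5_A] + [2_D, 2_E, 5_F] -> [2_C, 2_D, 2_E, 3_B, 5_A, 5_F]
Final order: [2_C, 2_D, 2_E, 3_B, 5_A, 5_F]
Equal keys:
  value 2: originally 2_C, 2_D, 2_E; after sorting 2_C, 2_D, 2_E -> order preserved
  value 5: originally 5_A, 5_F; after sorting 5_A, 5_F -> order preserved
All equal keys kept their original relative order. Merge Sort is stable: when the heads of the two halves are equal the merge takes from the left half first.
Answer: Stable


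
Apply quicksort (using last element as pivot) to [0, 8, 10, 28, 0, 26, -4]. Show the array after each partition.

Partition 1: pivot=-4 at index 0 -> [-4, 8, 10, 28, 0, 26, 0]
Partition 2: pivot=0 at index 2 -> [-4, 0, 0, 28, 8, 26, 10]
Partition 3: pivot=10 at index 4 -> [-4, 0, 0, 8, 10, 26, 28]
Partition 4: pivot=28 at index 6 -> [-4, 0, 0, 8, 10, 26, 28]


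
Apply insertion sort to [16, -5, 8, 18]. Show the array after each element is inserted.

First element 16 is already 'sorted'
Insert -5: shifted 1 elements -> [-5, 16, 8, 18]
Insert 8: shifted 1 elements -> [-5, 8, 16, 18]
Insert 18: shifted 0 elements -> [-5, 8, 16, 18]


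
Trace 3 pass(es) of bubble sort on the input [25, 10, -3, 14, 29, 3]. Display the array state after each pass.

After pass 1: [10, -3, 14, 25, 3, 29] (4 swaps)
After pass 2: [-3, 10, 14, 3, 25, 29] (2 swaps)
After pass 3: [-3, 10, 3, 14, 25, 29] (1 swaps)
Total swaps: 7


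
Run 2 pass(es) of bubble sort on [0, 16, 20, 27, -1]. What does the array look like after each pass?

After pass 1: [0, 16, 20, -1, 27] (1 swaps)
After pass 2: [0, 16, -1, 20, 27] (1 swaps)
Total swaps: 2


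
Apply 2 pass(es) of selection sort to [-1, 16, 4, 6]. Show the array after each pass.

Pass 1: Select minimum -1 at index 0, swap -> [-1, 16, 4, 6]
Pass 2: Select minimum 4 at index 2, swap -> [-1, 4, 16, 6]


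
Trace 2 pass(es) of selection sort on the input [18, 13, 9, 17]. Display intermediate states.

Pass 1: Select minimum 9 at index 2, swap -> [9, 13, 18, 17]
Pass 2: Select minimum 13 at index 1, swap -> [9, 13, 18, 17]


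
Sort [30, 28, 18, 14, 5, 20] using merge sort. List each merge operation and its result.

Divide and conquer:
  Merge [28] + [18] -> [18, 28]
  Merge [30] + [18, 28] -> [18, 28, 30]
  Merge [5] + [20] -> [5, 20]
  Merge [14] + [5, 20] -> [5, 14, 20]
  Merge [18, 28, 30] + [5, 14, 20] -> [5, 14, 18, 20, 28, 30]


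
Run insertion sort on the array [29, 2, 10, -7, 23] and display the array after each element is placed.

First element 29 is already 'sorted'
Insert 2: shifted 1 elements -> [2, 29, 10, -7, 23]
Insert 10: shifted 1 elements -> [2, 10, 29, -7, 23]
Insert -7: shifted 3 elements -> [-7, 2, 10, 29, 23]
Insert 23: shifted 1 elements -> [-7, 2, 10, 23, 29]


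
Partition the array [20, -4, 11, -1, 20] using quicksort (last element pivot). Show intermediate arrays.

Partition 1: pivot=20 at index 4 -> [20, -4, 11, -1, 20]
Partition 2: pivot=-1 at index 1 -> [-4, -1, 11, 20, 20]
Partition 3: pivot=20 at index 3 -> [-4, -1, 11, 20, 20]


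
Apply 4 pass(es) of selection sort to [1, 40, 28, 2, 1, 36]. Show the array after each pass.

Pass 1: Select minimum 1 at index 0, swap -> [1, 40, 28, 2, 1, 36]
Pass 2: Select minimum 1 at index 4, swap -> [1, 1, 28, 2, 40, 36]
Pass 3: Select minimum 2 at index 3, swap -> [1, 1, 2, 28, 40, 36]
Pass 4: Select minimum 28 at index 3, swap -> [1, 1, 2, 28, 40, 36]


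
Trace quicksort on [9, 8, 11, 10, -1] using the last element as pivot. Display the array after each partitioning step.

Partition 1: pivot=-1 at index 0 -> [-1, 8, 11, 10, 9]
Partition 2: pivot=9 at index 2 -> [-1, 8, 9, 10, 11]
Partition 3: pivot=11 at index 4 -> [-1, 8, 9, 10, 11]


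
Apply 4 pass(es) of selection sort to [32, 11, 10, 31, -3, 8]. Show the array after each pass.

Pass 1: Select minimum -3 at index 4, swap -> [-3, 11, 10, 31, 32, 8]
Pass 2: Select minimum 8 at index 5, swap -> [-3, 8, 10, 31, 32, 11]
Pass 3: Select minimum 10 at index 2, swap -> [-3, 8, 10, 31, 32, 11]
Pass 4: Select minimum 11 at index 5, swap -> [-3, 8, 10, 11, 32, 31]


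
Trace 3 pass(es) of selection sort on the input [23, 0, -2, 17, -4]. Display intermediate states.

Pass 1: Select minimum -4 at index 4, swap -> [-4, 0, -2, 17, 23]
Pass 2: Select minimum -2 at index 2, swap -> [-4, -2, 0, 17, 23]
Pass 3: Select minimum 0 at index 2, swap -> [-4, -2, 0, 17, 23]


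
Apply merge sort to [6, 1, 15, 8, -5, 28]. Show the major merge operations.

Divide and conquer:
  Merge [1] + [15] -> [1, 15]
  Merge [6] + [1, 15] -> [1, 6, 15]
  Merge [-5] + [28] -> [-5, 28]
  Merge [8] + [-5, 28] -> [-5, 8, 28]
  Merge [1, 6, 15] + [-5, 8, 28] -> [-5, 1, 6, 8, 15, 28]


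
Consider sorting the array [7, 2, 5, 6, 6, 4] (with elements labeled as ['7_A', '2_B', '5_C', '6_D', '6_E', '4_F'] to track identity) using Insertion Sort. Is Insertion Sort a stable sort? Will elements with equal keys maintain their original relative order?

Trace Insertion Sort on the labeled array (the key is the number; the letter only tracks identity):
  Insert 2_B at index 0: [2_B, 7_A, 5_C, 6_D, 6_E, 4_F]
  Insert 5_C at index 1: [2_B, 5_C, 7_A, 6_D, 6_E, 4_F]
  Insert 6_D at index 2: [2_B, 5_C, 6_D, 7_A, 6_E, 4_F]
  Insert 6_E at index 3: [2_B, 5_C, 6_D, 6_E, 7_A, 4_F]
  Insert 4_F at index 1: [2_B, 4_F, 5_C, 6_D, 6_E, 7_A]
Final order: [2_B, 4_F, 5_C, 6_D, 6_E, 7_A]
Equal keys:
  value 6: originally 6_D, 6_E; after sorting 6_D, 6_E -> order preserved
All equal keys kept their original relative order. Insertion Sort is stable: elements are shifted only while they are strictly greater than the key, so a key is inserted after any equal elements already placed.
Answer: Stable


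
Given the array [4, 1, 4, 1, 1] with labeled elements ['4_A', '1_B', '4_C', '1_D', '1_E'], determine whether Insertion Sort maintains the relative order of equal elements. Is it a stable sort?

Trace Insertion Sort on the labeled array (the key is the number; the letter only tracks identity):
  Insert 1_B at index 0: [1_B, 4_A, 4_C, 1_D, 1_E]
  Insert 4_C at index 2: [1_B, 4_A, 4_C, 1_D, 1_E]
  Insert 1_D at index 1: [1_B, 1_D, 4_A, 4_C, 1_E]
  Insert 1_E at index 2: [1_B, 1_D, 1_E, 4_A, 4_C]
Final order: [1_B, 1_D, 1_E, 4_A, 4_C]
Equal keys:
  value 1: originally 1_B, 1_D, 1_E; after sorting 1_B, 1_D, 1_E -> order preserved
  value 4: originally 4_A, 4_C; after sorting 4_A, 4_C -> order preserved
All equal keys kept their original relative order. Insertion Sort is stable: elements are shifted only while they are strictly greater than the key, so a key is inserted after any equal elements already placed.
Answer: Stable


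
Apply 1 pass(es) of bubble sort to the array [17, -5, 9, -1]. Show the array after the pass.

After pass 1: [-5, 9, -1, 17] (3 swaps)
Total swaps: 3


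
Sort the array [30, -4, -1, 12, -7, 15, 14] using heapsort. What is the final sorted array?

Build heap: [30, 12, 15, -4, -7, -1, 14]
Extract 30: [15, 12, 14, -4, -7, -1, 30]
Extract 15: [14, 12, -1, -4, -7, 15, 30]
Extract 14: [12, -4, -1, -7, 14, 15, 30]
Extract 12: [-1, -4, -7, 12, 14, 15, 30]
Extract -1: [-4, -7, -1, 12, 14, 15, 30]
Extract -4: [-7, -4, -1, 12, 14, 15, 30]


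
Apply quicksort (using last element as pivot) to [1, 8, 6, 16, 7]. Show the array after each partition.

Partition 1: pivot=7 at index 2 -> [1, 6, 7, 16, 8]
Partition 2: pivot=6 at index 1 -> [1, 6, 7, 16, 8]
Partition 3: pivot=8 at index 3 -> [1, 6, 7, 8, 16]


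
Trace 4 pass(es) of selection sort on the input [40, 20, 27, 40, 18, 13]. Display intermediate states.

Pass 1: Select minimum 13 at index 5, swap -> [13, 20, 27, 40, 18, 40]
Pass 2: Select minimum 18 at index 4, swap -> [13, 18, 27, 40, 20, 40]
Pass 3: Select minimum 20 at index 4, swap -> [13, 18, 20, 40, 27, 40]
Pass 4: Select minimum 27 at index 4, swap -> [13, 18, 20, 27, 40, 40]


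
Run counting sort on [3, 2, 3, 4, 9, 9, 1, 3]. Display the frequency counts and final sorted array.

Count array: [0, 1, 1, 3, 1, 0, 0, 0, 0, 2]
(count[i] = number of elements equal to i)
Cumulative count: [0, 1, 2, 5, 6, 6, 6, 6, 6, 8]
Sorted: [1, 2, 3, 3, 3, 4, 9, 9]


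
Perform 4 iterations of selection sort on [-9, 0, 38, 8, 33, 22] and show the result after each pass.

Pass 1: Select minimum -9 at index 0, swap -> [-9, 0, 38, 8, 33, 22]
Pass 2: Select minimum 0 at index 1, swap -> [-9, 0, 38, 8, 33, 22]
Pass 3: Select minimum 8 at index 3, swap -> [-9, 0, 8, 38, 33, 22]
Pass 4: Select minimum 22 at index 5, swap -> [-9, 0, 8, 22, 33, 38]


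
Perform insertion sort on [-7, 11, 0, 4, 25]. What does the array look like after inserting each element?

First element -7 is already 'sorted'
Insert 11: shifted 0 elements -> [-7, 11, 0, 4, 25]
Insert 0: shifted 1 elements -> [-7, 0, 11, 4, 25]
Insert 4: shifted 1 elements -> [-7, 0, 4, 11, 25]
Insert 25: shifted 0 elements -> [-7, 0, 4, 11, 25]


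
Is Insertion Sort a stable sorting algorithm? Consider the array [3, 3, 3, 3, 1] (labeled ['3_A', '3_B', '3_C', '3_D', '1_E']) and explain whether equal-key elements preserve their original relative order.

Trace Insertion Sort on the labeled array (the key is the number; the letter only tracks identity):
  Insert 3_B at index 1: [3_A, 3_B, 3_C, 3_D, 1_E]
  Insert 3_C at index 2: [3_A, 3_B, 3_C, 3_D, 1_E]
  Insert 3_D at index 3: [3_A, 3_B, 3_C, 3_D, 1_E]
  Insert 1_E at index 0: [1_E, 3_A, 3_B, 3_C, 3_D]
Final order: [1_E, 3_A, 3_B, 3_C, 3_D]
Equal keys:
  value 3: originally 3_A, 3_B, 3_C, 3_D; after sorting 3_A, 3_B, 3_C, 3_D -> order preserved
All equal keys kept their original relative order. Insertion Sort is stable: elements are shifted only while they are strictly greater than the key, so a key is inserted after any equal elements already placed.
Answer: Stable


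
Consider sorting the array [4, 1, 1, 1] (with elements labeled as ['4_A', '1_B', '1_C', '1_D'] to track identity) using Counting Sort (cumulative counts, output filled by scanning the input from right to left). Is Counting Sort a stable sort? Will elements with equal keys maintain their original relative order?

Trace Counting Sort on the labeled array (the key is the number; the letter only tracks identity):
  Counts for values 0..4: [0, 3, 0, 0, 1]
  Cumulative counts: [0, 3, 3, 3, 4]
  Scan right to left: place 1_D at output index 2
  Scan right to left: place 1_C at output index 1
  Scan right to left: place 1_B at output index 0
  Scan right to left: place 4_A at output index 3
  Output: [1_B, 1_C, 1_D, 4_A]
Equal keys:
  value 1: originally 1_B, 1_C, 1_D; after sorting 1_B, 1_C, 1_D -> order preserved
All equal keys kept their original relative order. Counting Sort is stable: scanning the input right to left with decreasing cumulative counts places later duplicates at later output positions.
Answer: Stable


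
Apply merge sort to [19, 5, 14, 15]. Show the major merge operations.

Divide and conquer:
  Merge [19] + [5] -> [5, 19]
  Merge [14] + [15] -> [14, 15]
  Merge [5, 19] + [14, 15] -> [5, 14, 15, 19]


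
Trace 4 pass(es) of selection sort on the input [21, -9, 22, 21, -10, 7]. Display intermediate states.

Pass 1: Select minimum -10 at index 4, swap -> [-10, -9, 22, 21, 21, 7]
Pass 2: Select minimum -9 at index 1, swap -> [-10, -9, 22, 21, 21, 7]
Pass 3: Select minimum 7 at index 5, swap -> [-10, -9, 7, 21, 21, 22]
Pass 4: Select minimum 21 at index 3, swap -> [-10, -9, 7, 21, 21, 22]


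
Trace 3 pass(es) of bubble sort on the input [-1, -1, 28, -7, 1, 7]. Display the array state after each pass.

After pass 1: [-1, -1, -7, 1, 7, 28] (3 swaps)
After pass 2: [-1, -7, -1, 1, 7, 28] (1 swaps)
After pass 3: [-7, -1, -1, 1, 7, 28] (1 swaps)
Total swaps: 5


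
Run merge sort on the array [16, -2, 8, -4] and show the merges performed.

Divide and conquer:
  Merge [16] + [-2] -> [-2, 16]
  Merge [8] + [-4] -> [-4, 8]
  Merge [-2, 16] + [-4, 8] -> [-4, -2, 8, 16]


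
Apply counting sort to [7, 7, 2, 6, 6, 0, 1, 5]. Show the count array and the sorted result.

Count array: [1, 1, 1, 0, 0, 1, 2, 2]
(count[i] = number of elements equal to i)
Cumulative count: [1, 2, 3, 3, 3, 4, 6, 8]
Sorted: [0, 1, 2, 5, 6, 6, 7, 7]


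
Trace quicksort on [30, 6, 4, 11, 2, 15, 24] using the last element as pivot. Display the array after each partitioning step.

Partition 1: pivot=24 at index 5 -> [6, 4, 11, 2, 15, 24, 30]
Partition 2: pivot=15 at index 4 -> [6, 4, 11, 2, 15, 24, 30]
Partition 3: pivot=2 at index 0 -> [2, 4, 11, 6, 15, 24, 30]
Partition 4: pivot=6 at index 2 -> [2, 4, 6, 11, 15, 24, 30]


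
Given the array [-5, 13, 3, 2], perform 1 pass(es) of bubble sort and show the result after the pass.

After pass 1: [-5, 3, 2, 13] (2 swaps)
Total swaps: 2


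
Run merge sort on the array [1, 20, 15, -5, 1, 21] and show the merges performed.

Divide and conquer:
  Merge [20] + [15] -> [15, 20]
  Merge [1] + [15, 20] -> [1, 15, 20]
  Merge [1] + [21] -> [1, 21]
  Merge [-5] + [1, 21] -> [-5, 1, 21]
  Merge [1, 15, 20] + [-5, 1, 21] -> [-5, 1, 1, 15, 20, 21]


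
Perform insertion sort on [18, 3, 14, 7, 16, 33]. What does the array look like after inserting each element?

First element 18 is already 'sorted'
Insert 3: shifted 1 elements -> [3, 18, 14, 7, 16, 33]
Insert 14: shifted 1 elements -> [3, 14, 18, 7, 16, 33]
Insert 7: shifted 2 elements -> [3, 7, 14, 18, 16, 33]
Insert 16: shifted 1 elements -> [3, 7, 14, 16, 18, 33]
Insert 33: shifted 0 elements -> [3, 7, 14, 16, 18, 33]


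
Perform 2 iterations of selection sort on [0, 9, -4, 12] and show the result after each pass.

Pass 1: Select minimum -4 at index 2, swap -> [-4, 9, 0, 12]
Pass 2: Select minimum 0 at index 2, swap -> [-4, 0, 9, 12]


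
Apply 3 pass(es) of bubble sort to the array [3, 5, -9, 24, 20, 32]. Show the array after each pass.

After pass 1: [3, -9, 5, 20, 24, 32] (2 swaps)
After pass 2: [-9, 3, 5, 20, 24, 32] (1 swaps)
After pass 3: [-9, 3, 5, 20, 24, 32] (0 swaps)
Total swaps: 3


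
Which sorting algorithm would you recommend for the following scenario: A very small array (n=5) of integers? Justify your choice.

Best choice: Insertion sort
Reason: For tiny inputs the O(n^2) overhead is negligible and insertion sort has minimal constant factors


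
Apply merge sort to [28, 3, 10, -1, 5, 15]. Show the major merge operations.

Divide and conquer:
  Merge [3] + [10] -> [3, 10]
  Merge [28] + [3, 10] -> [3, 10, 28]
  Merge [5] + [15] -> [5, 15]
  Merge [-1] + [5, 15] -> [-1, 5, 15]
  Merge [3, 10, 28] + [-1, 5, 15] -> [-1, 3, 5, 10, 15, 28]


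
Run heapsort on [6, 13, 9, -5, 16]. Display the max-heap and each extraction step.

Build heap: [16, 13, 9, -5, 6]
Extract 16: [13, 6, 9, -5, 16]
Extract 13: [9, 6, -5, 13, 16]
Extract 9: [6, -5, 9, 13, 16]
Extract 6: [-5, 6, 9, 13, 16]


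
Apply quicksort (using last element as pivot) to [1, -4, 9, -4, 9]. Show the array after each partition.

Partition 1: pivot=9 at index 4 -> [1, -4, 9, -4, 9]
Partition 2: pivot=-4 at index 1 -> [-4, -4, 9, 1, 9]
Partition 3: pivot=1 at index 2 -> [-4, -4, 1, 9, 9]


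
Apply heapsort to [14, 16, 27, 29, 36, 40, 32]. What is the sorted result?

Build heap: [40, 36, 32, 29, 16, 27, 14]
Extract 40: [36, 29, 32, 14, 16, 27, 40]
Extract 36: [32, 29, 27, 14, 16, 36, 40]
Extract 32: [29, 16, 27, 14, 32, 36, 40]
Extract 29: [27, 16, 14, 29, 32, 36, 40]
Extract 27: [16, 14, 27, 29, 32, 36, 40]
Extract 16: [14, 16, 27, 29, 32, 36, 40]


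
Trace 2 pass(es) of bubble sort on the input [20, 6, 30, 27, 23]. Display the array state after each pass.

After pass 1: [6, 20, 27, 23, 30] (3 swaps)
After pass 2: [6, 20, 23, 27, 30] (1 swaps)
Total swaps: 4


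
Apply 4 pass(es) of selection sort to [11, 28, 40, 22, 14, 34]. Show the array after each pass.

Pass 1: Select minimum 11 at index 0, swap -> [11, 28, 40, 22, 14, 34]
Pass 2: Select minimum 14 at index 4, swap -> [11, 14, 40, 22, 28, 34]
Pass 3: Select minimum 22 at index 3, swap -> [11, 14, 22, 40, 28, 34]
Pass 4: Select minimum 28 at index 4, swap -> [11, 14, 22, 28, 40, 34]


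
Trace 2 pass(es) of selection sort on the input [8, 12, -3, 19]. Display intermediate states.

Pass 1: Select minimum -3 at index 2, swap -> [-3, 12, 8, 19]
Pass 2: Select minimum 8 at index 2, swap -> [-3, 8, 12, 19]


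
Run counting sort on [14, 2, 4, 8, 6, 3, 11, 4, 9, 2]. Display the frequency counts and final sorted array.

Count array: [0, 0, 2, 1, 2, 0, 1, 0, 1, 1, 0, 1, 0, 0, 1]
(count[i] = number of elements equal to i)
Cumulative count: [0, 0, 2, 3, 5, 5, 6, 6, 7, 8, 8, 9, 9, 9, 10]
Sorted: [2, 2, 3, 4, 4, 6, 8, 9, 11, 14]


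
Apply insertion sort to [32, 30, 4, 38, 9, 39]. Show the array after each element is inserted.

First element 32 is already 'sorted'
Insert 30: shifted 1 elements -> [30, 32, 4, 38, 9, 39]
Insert 4: shifted 2 elements -> [4, 30, 32, 38, 9, 39]
Insert 38: shifted 0 elements -> [4, 30, 32, 38, 9, 39]
Insert 9: shifted 3 elements -> [4, 9, 30, 32, 38, 39]
Insert 39: shifted 0 elements -> [4, 9, 30, 32, 38, 39]


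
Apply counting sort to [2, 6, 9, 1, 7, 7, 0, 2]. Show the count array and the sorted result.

Count array: [1, 1, 2, 0, 0, 0, 1, 2, 0, 1]
(count[i] = number of elements equal to i)
Cumulative count: [1, 2, 4, 4, 4, 4, 5, 7, 7, 8]
Sorted: [0, 1, 2, 2, 6, 7, 7, 9]


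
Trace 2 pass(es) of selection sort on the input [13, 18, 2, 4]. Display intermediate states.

Pass 1: Select minimum 2 at index 2, swap -> [2, 18, 13, 4]
Pass 2: Select minimum 4 at index 3, swap -> [2, 4, 13, 18]


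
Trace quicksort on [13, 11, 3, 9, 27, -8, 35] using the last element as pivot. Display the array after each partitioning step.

Partition 1: pivot=35 at index 6 -> [13, 11, 3, 9, 27, -8, 35]
Partition 2: pivot=-8 at index 0 -> [-8, 11, 3, 9, 27, 13, 35]
Partition 3: pivot=13 at index 4 -> [-8, 11, 3, 9, 13, 27, 35]
Partition 4: pivot=9 at index 2 -> [-8, 3, 9, 11, 13, 27, 35]


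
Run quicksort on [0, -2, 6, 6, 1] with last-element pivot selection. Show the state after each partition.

Partition 1: pivot=1 at index 2 -> [0, -2, 1, 6, 6]
Partition 2: pivot=-2 at index 0 -> [-2, 0, 1, 6, 6]
Partition 3: pivot=6 at index 4 -> [-2, 0, 1, 6, 6]


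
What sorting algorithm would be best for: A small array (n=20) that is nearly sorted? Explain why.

Best choice: Insertion sort
Reason: Insertion sort is O(n) for nearly sorted arrays and has low overhead


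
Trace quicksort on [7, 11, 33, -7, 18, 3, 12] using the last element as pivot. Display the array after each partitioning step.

Partition 1: pivot=12 at index 4 -> [7, 11, -7, 3, 12, 33, 18]
Partition 2: pivot=3 at index 1 -> [-7, 3, 7, 11, 12, 33, 18]
Partition 3: pivot=11 at index 3 -> [-7, 3, 7, 11, 12, 33, 18]
Partition 4: pivot=18 at index 5 -> [-7, 3, 7, 11, 12, 18, 33]


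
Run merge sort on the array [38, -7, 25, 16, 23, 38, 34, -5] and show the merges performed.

Divide and conquer:
  Merge [38] + [-7] -> [-7, 38]
  Merge [25] + [16] -> [16, 25]
  Merge [-7, 38] + [16, 25] -> [-7, 16, 25, 38]
  Merge [23] + [38] -> [23, 38]
  Merge [34] + [-5] -> [-5, 34]
  Merge [23, 38] + [-5, 34] -> [-5, 23, 34, 38]
  Merge [-7, 16, 25, 38] + [-5, 23, 34, 38] -> [-7, -5, 16, 23, 25, 34, 38, 38]


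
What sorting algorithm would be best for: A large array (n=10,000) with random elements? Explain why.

Best choice: Quicksort or Mergesort
Reason: Both have O(n log n) average case; quicksort has lower constant factors


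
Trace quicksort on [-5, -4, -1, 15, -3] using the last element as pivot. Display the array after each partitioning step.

Partition 1: pivot=-3 at index 2 -> [-5, -4, -3, 15, -1]
Partition 2: pivot=-4 at index 1 -> [-5, -4, -3, 15, -1]
Partition 3: pivot=-1 at index 3 -> [-5, -4, -3, -1, 15]


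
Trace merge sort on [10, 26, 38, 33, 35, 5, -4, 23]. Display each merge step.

Divide and conquer:
  Merge [10] + [26] -> [10, 26]
  Merge [38] + [33] -> [33, 38]
  Merge [10, 26] + [33, 38] -> [10, 26, 33, 38]
  Merge [35] + [5] -> [5, 35]
  Merge [-4] + [23] -> [-4, 23]
  Merge [5, 35] + [-4, 23] -> [-4, 5, 23, 35]
  Merge [10, 26, 33, 38] + [-4, 5, 23, 35] -> [-4, 5, 10, 23, 26, 33, 35, 38]


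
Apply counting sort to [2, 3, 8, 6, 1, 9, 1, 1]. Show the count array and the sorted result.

Count array: [0, 3, 1, 1, 0, 0, 1, 0, 1, 1]
(count[i] = number of elements equal to i)
Cumulative count: [0, 3, 4, 5, 5, 5, 6, 6, 7, 8]
Sorted: [1, 1, 1, 2, 3, 6, 8, 9]


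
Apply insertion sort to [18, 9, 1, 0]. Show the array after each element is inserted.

First element 18 is already 'sorted'
Insert 9: shifted 1 elements -> [9, 18, 1, 0]
Insert 1: shifted 2 elements -> [1, 9, 18, 0]
Insert 0: shifted 3 elements -> [0, 1, 9, 18]


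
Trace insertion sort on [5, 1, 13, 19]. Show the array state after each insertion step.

First element 5 is already 'sorted'
Insert 1: shifted 1 elements -> [1, 5, 13, 19]
Insert 13: shifted 0 elements -> [1, 5, 13, 19]
Insert 19: shifted 0 elements -> [1, 5, 13, 19]


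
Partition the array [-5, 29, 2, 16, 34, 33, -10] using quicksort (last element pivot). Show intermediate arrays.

Partition 1: pivot=-10 at index 0 -> [-10, 29, 2, 16, 34, 33, -5]
Partition 2: pivot=-5 at index 1 -> [-10, -5, 2, 16, 34, 33, 29]
Partition 3: pivot=29 at index 4 -> [-10, -5, 2, 16, 29, 33, 34]
Partition 4: pivot=16 at index 3 -> [-10, -5, 2, 16, 29, 33, 34]
Partition 5: pivot=34 at index 6 -> [-10, -5, 2, 16, 29, 33, 34]


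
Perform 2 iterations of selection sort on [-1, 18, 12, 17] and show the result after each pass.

Pass 1: Select minimum -1 at index 0, swap -> [-1, 18, 12, 17]
Pass 2: Select minimum 12 at index 2, swap -> [-1, 12, 18, 17]


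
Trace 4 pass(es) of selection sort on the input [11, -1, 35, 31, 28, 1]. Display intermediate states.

Pass 1: Select minimum -1 at index 1, swap -> [-1, 11, 35, 31, 28, 1]
Pass 2: Select minimum 1 at index 5, swap -> [-1, 1, 35, 31, 28, 11]
Pass 3: Select minimum 11 at index 5, swap -> [-1, 1, 11, 31, 28, 35]
Pass 4: Select minimum 28 at index 4, swap -> [-1, 1, 11, 28, 31, 35]


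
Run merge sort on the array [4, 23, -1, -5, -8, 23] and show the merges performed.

Divide and conquer:
  Merge [23] + [-1] -> [-1, 23]
  Merge [4] + [-1, 23] -> [-1, 4, 23]
  Merge [-8] + [23] -> [-8, 23]
  Merge [-5] + [-8, 23] -> [-8, -5, 23]
  Merge [-1, 4, 23] + [-8, -5, 23] -> [-8, -5, -1, 4, 23, 23]


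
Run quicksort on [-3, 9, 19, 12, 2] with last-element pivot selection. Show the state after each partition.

Partition 1: pivot=2 at index 1 -> [-3, 2, 19, 12, 9]
Partition 2: pivot=9 at index 2 -> [-3, 2, 9, 12, 19]
Partition 3: pivot=19 at index 4 -> [-3, 2, 9, 12, 19]


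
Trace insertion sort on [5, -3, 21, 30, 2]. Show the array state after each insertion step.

First element 5 is already 'sorted'
Insert -3: shifted 1 elements -> [-3, 5, 21, 30, 2]
Insert 21: shifted 0 elements -> [-3, 5, 21, 30, 2]
Insert 30: shifted 0 elements -> [-3, 5, 21, 30, 2]
Insert 2: shifted 3 elements -> [-3, 2, 5, 21, 30]


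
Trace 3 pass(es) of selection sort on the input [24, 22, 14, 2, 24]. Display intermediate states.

Pass 1: Select minimum 2 at index 3, swap -> [2, 22, 14, 24, 24]
Pass 2: Select minimum 14 at index 2, swap -> [2, 14, 22, 24, 24]
Pass 3: Select minimum 22 at index 2, swap -> [2, 14, 22, 24, 24]


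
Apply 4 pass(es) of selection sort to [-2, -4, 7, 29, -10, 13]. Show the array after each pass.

Pass 1: Select minimum -10 at index 4, swap -> [-10, -4, 7, 29, -2, 13]
Pass 2: Select minimum -4 at index 1, swap -> [-10, -4, 7, 29, -2, 13]
Pass 3: Select minimum -2 at index 4, swap -> [-10, -4, -2, 29, 7, 13]
Pass 4: Select minimum 7 at index 4, swap -> [-10, -4, -2, 7, 29, 13]


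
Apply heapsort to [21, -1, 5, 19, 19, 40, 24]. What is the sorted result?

Build heap: [40, 19, 24, -1, 19, 5, 21]
Extract 40: [24, 19, 21, -1, 19, 5, 40]
Extract 24: [21, 19, 5, -1, 19, 24, 40]
Extract 21: [19, 19, 5, -1, 21, 24, 40]
Extract 19: [19, -1, 5, 19, 21, 24, 40]
Extract 19: [5, -1, 19, 19, 21, 24, 40]
Extract 5: [-1, 5, 19, 19, 21, 24, 40]


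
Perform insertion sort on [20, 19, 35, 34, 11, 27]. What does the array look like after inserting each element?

First element 20 is already 'sorted'
Insert 19: shifted 1 elements -> [19, 20, 35, 34, 11, 27]
Insert 35: shifted 0 elements -> [19, 20, 35, 34, 11, 27]
Insert 34: shifted 1 elements -> [19, 20, 34, 35, 11, 27]
Insert 11: shifted 4 elements -> [11, 19, 20, 34, 35, 27]
Insert 27: shifted 2 elements -> [11, 19, 20, 27, 34, 35]


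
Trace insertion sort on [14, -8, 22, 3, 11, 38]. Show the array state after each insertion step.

First element 14 is already 'sorted'
Insert -8: shifted 1 elements -> [-8, 14, 22, 3, 11, 38]
Insert 22: shifted 0 elements -> [-8, 14, 22, 3, 11, 38]
Insert 3: shifted 2 elements -> [-8, 3, 14, 22, 11, 38]
Insert 11: shifted 2 elements -> [-8, 3, 11, 14, 22, 38]
Insert 38: shifted 0 elements -> [-8, 3, 11, 14, 22, 38]


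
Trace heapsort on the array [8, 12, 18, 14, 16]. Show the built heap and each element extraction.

Build heap: [18, 16, 8, 14, 12]
Extract 18: [16, 14, 8, 12, 18]
Extract 16: [14, 12, 8, 16, 18]
Extract 14: [12, 8, 14, 16, 18]
Extract 12: [8, 12, 14, 16, 18]


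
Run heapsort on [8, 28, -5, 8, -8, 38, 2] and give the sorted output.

Build heap: [38, 28, 8, 8, -8, -5, 2]
Extract 38: [28, 8, 8, 2, -8, -5, 38]
Extract 28: [8, 2, 8, -5, -8, 28, 38]
Extract 8: [8, 2, -8, -5, 8, 28, 38]
Extract 8: [2, -5, -8, 8, 8, 28, 38]
Extract 2: [-5, -8, 2, 8, 8, 28, 38]
Extract -5: [-8, -5, 2, 8, 8, 28, 38]


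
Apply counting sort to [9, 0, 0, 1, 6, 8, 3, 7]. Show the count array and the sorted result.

Count array: [2, 1, 0, 1, 0, 0, 1, 1, 1, 1]
(count[i] = number of elements equal to i)
Cumulative count: [2, 3, 3, 4, 4, 4, 5, 6, 7, 8]
Sorted: [0, 0, 1, 3, 6, 7, 8, 9]


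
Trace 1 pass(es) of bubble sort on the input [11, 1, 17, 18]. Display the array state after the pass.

After pass 1: [1, 11, 17, 18] (1 swaps)
Total swaps: 1


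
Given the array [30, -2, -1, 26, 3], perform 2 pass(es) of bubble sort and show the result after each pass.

After pass 1: [-2, -1, 26, 3, 30] (4 swaps)
After pass 2: [-2, -1, 3, 26, 30] (1 swaps)
Total swaps: 5


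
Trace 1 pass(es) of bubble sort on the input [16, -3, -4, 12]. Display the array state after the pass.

After pass 1: [-3, -4, 12, 16] (3 swaps)
Total swaps: 3


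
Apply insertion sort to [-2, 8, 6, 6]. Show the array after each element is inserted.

First element -2 is already 'sorted'
Insert 8: shifted 0 elements -> [-2, 8, 6, 6]
Insert 6: shifted 1 elements -> [-2, 6, 8, 6]
Insert 6: shifted 1 elements -> [-2, 6, 6, 8]
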